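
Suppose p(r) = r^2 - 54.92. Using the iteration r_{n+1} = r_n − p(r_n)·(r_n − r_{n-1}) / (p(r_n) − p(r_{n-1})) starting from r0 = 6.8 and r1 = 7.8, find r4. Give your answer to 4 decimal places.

7.4108

p(6.8) = -8.680000, p(7.8) = 5.920000
r2 = 7.800000 − 5.920000·(7.800000 − 6.800000) / (5.920000 − (-8.680000)) = 7.800000 − (5.920000)/(14.600000) = 7.394521
p(7.394521) = -0.241066
r3 = 7.394521 − (-0.241066)·(7.394521 − 7.800000) / (-0.241066 − 5.920000) = 7.394521 − (0.097747)/(-6.161066) = 7.410386
p(7.410386) = -0.006181
r4 = 7.410386 − (-0.006181)·(7.410386 − 7.394521) / (-0.006181 − (-0.241066)) = 7.410386 − (-0.000098)/(0.234885) = 7.410803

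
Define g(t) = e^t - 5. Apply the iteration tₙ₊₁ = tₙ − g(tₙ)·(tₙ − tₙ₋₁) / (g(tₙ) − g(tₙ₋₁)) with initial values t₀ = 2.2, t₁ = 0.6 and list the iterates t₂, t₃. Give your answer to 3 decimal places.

1.306, 1.800

g(2.2) = 4.02501, g(0.6) = -3.17788
t₂ = 0.60000 − (-3.17788)·(0.60000 − 2.20000) / (-3.17788 − 4.02501) = 0.60000 − (5.08461)/(-7.20289) = 1.30591
g(1.30591) = -1.30895
t₃ = 1.30591 − (-1.30895)·(1.30591 − 0.60000) / (-1.30895 − (-3.17788)) = 1.30591 − (-0.92400)/(1.86894) = 1.80031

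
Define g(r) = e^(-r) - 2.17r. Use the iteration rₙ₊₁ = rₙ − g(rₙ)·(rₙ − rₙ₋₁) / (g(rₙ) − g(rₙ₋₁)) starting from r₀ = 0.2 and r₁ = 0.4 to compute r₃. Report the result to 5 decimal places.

g(0.2) = 0.3847308, g(0.4) = -0.1976800
r₂ = 0.4000000 − (-0.1976800)·(0.4000000 − 0.2000000) / (-0.1976800 − 0.3847308) = 0.4000000 − (-0.0395360)/(-0.5824107) = 0.3321166
g(0.3321166) = -0.0032895
r₃ = 0.3321166 − (-0.0032895)·(0.3321166 − 0.4000000) / (-0.0032895 − (-0.1976800)) = 0.3321166 − (0.0002233)/(0.1943905) = 0.3309679

0.33097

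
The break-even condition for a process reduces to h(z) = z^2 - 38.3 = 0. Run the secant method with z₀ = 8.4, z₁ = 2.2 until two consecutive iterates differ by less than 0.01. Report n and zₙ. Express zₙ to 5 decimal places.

n = 6, zₙ = 6.18870

h(8.4) = 32.2600000, h(2.2) = -33.4600000
z₂ = 2.2000000 − (-33.4600000)·(-6.2000000)/(-65.7200000) = 5.3566038;  |Δ| = 3.1566038
h(5.3566038) = -9.6067960
z₃ = 5.3566038 − (-9.6067960)·(3.1566038)/(23.8532040) = 6.6279151;  |Δ| = 1.2713113
h(6.6279151) = 5.6292587
z₄ = 6.6279151 − 5.6292587·(1.2713113)/(15.2360547) = 6.1582042;  |Δ| = 0.4697109
h(6.1582042) = -0.3765204
z₅ = 6.1582042 − (-0.3765204)·(-0.4697109)/(-6.0057791) = 6.1876518;  |Δ| = 0.0294476
h(6.1876518) = -0.0129647
z₆ = 6.1876518 − (-0.0129647)·(0.0294476)/(0.3635558) = 6.1887020;  |Δ| = 0.0010501
|z₆ − z₅| = 0.0010501 < 0.01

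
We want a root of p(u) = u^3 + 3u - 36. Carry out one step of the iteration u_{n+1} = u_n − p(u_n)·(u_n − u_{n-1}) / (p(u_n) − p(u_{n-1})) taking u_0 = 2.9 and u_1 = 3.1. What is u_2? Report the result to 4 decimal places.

2.9970

p(2.9) = -2.911000, p(3.1) = 3.091000
u_2 = 3.100000 − 3.091000·(3.100000 − 2.900000) / (3.091000 − (-2.911000)) = 3.100000 − (0.618200)/(6.002000) = 2.997001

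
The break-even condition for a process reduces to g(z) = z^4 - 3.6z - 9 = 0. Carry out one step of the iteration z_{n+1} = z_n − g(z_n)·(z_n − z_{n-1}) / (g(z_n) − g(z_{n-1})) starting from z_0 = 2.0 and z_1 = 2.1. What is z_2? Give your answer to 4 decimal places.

2.0065

g(2.0) = -0.200000, g(2.1) = 2.888100
z_2 = 2.100000 − 2.888100·(2.100000 − 2.000000) / (2.888100 − (-0.200000)) = 2.100000 − (0.288810)/(3.088100) = 2.006476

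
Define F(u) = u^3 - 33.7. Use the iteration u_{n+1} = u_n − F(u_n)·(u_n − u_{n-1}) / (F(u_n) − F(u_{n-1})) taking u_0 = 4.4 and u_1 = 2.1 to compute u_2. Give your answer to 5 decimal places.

F(4.4) = 51.4840000, F(2.1) = -24.4390000
u_2 = 2.1000000 − (-24.4390000)·(2.1000000 − 4.4000000) / (-24.4390000 − 51.4840000) = 2.1000000 − (56.2097000)/(-75.9230000) = 2.8403514

2.84035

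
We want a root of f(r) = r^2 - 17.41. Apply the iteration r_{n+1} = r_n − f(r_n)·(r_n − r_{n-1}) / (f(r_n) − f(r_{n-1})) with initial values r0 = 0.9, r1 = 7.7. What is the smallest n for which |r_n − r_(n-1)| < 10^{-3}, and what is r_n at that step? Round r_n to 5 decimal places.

f(0.9) = -16.6000000, f(7.7) = 41.8800000
r2 = 7.7000000 − 41.8800000·(6.8000000)/(58.4800000) = 2.8302326;  |Δ| = 4.8697674
f(2.8302326) = -9.3997837
r3 = 2.8302326 − (-9.3997837)·(-4.8697674)/(-51.2797837) = 3.7228799;  |Δ| = 0.8926473
f(3.7228799) = -3.5501656
r4 = 3.7228799 − (-3.5501656)·(0.8926473)/(5.8496181) = 4.2646324;  |Δ| = 0.5417526
f(4.2646324) = 0.7770898
r5 = 4.2646324 − 0.7770898·(0.5417526)/(4.3272554) = 4.1673443;  |Δ| = 0.0972881
f(4.1673443) = -0.0432411
r6 = 4.1673443 − (-0.0432411)·(-0.0972881)/(-0.8203309) = 4.1724726;  |Δ| = 0.0051282
f(4.1724726) = -0.0004726
r7 = 4.1724726 − (-0.0004726)·(0.0051282)/(0.0427685) = 4.1725292;  |Δ| = 0.0000567
|r7 − r6| = 0.0000567 < 10^{-3}

n = 7, r_n = 4.17253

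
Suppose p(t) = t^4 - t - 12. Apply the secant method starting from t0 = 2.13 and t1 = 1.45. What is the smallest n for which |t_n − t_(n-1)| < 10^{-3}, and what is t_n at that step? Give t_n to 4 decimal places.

p(2.13) = 6.453462, p(1.45) = -9.029494
t2 = 1.450000 − (-9.029494)·(-0.680000)/(-15.482955) = 1.846569;  |Δ| = 0.396569
p(1.846569) = -2.219723
t3 = 1.846569 − (-2.219723)·(0.396569)/(6.809770) = 1.975835;  |Δ| = 0.129266
p(1.975835) = 1.264783
t4 = 1.975835 − 1.264783·(0.129266)/(3.484507) = 1.928915;  |Δ| = 0.046920
p(1.928915) = -0.085218
t5 = 1.928915 − (-0.085218)·(-0.046920)/(-1.350001) = 1.931876;  |Δ| = 0.002962
p(1.931876) = -0.002957
t6 = 1.931876 − (-0.002957)·(0.002962)/(0.082261) = 1.931983;  |Δ| = 0.000106
|t6 − t5| = 0.000106 < 10^{-3}

n = 6, t_n = 1.9320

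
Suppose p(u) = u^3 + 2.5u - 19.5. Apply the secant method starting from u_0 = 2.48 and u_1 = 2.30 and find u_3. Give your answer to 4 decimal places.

2.3836

p(2.48) = 1.952992, p(2.30) = -1.583000
u_2 = 2.300000 − (-1.583000)·(2.300000 − 2.480000) / (-1.583000 − 1.952992) = 2.300000 − (0.284940)/(-3.535992) = 2.380583
p(2.380583) = -0.057366
u_3 = 2.380583 − (-0.057366)·(2.380583 − 2.300000) / (-0.057366 − (-1.583000)) = 2.380583 − (-0.004623)/(1.525634) = 2.383613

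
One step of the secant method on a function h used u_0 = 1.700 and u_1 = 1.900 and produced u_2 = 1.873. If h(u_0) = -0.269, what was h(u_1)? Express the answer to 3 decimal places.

0.042

The secant line through (1.700, -0.269) and (1.900, h(u_1)) crosses zero at u_2 = 1.873.
So (1.700, -0.269), (1.900, h(u_1)), (1.873, 0) are collinear:
h(u_1) = -0.269 · (1.900 − 1.873) / (1.700 − 1.873) = -0.269 · (0.02700)/(-0.17300) = 0.04198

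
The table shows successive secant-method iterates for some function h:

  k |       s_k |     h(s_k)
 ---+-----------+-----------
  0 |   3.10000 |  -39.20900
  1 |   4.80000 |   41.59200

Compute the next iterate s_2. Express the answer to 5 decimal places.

s_2 = 4.80000 − 41.59200·(4.80000 − 3.10000) / (41.59200 − (-39.20900))
   = 4.80000 − (70.7064000)/(80.8010000) = 3.9249316

3.92493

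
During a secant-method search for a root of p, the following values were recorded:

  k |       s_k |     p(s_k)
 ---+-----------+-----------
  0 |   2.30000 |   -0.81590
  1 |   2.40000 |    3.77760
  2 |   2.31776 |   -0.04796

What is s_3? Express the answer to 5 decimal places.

s_3 = 2.31776 − (-0.04796)·(2.31776 − 2.40000) / (-0.04796 − 3.77760)
   = 2.31776 − (0.0039442)/(-3.8255600) = 2.3187910

2.31879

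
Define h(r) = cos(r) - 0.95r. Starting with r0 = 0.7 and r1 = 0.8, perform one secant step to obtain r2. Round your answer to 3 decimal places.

0.761

h(0.7) = 0.09984, h(0.8) = -0.06329
r2 = 0.80000 − (-0.06329)·(0.80000 − 0.70000) / (-0.06329 − 0.09984) = 0.80000 − (-0.00633)/(-0.16314) = 0.76120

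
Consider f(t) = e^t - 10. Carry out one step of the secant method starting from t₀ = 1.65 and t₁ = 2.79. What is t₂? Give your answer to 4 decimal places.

f(1.65) = -4.793020, f(2.79) = 6.281020
t₂ = 2.790000 − 6.281020·(2.790000 − 1.650000) / (6.281020 − (-4.793020)) = 2.790000 − (7.160363)/(11.074040) = 2.143410

2.1434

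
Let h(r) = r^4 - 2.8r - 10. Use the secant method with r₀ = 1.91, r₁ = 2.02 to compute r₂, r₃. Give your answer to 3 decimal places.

1.984, 1.986

h(1.91) = -2.03937, h(2.02) = 0.99366
r₂ = 2.02000 − 0.99366·(2.02000 − 1.91000) / (0.99366 − (-2.03937)) = 2.02000 − (0.10930)/(3.03303) = 1.98396
h(1.98396) = -0.06216
r₃ = 1.98396 − (-0.06216)·(1.98396 − 2.02000) / (-0.06216 − 0.99366) = 1.98396 − (0.00224)/(-1.05582) = 1.98608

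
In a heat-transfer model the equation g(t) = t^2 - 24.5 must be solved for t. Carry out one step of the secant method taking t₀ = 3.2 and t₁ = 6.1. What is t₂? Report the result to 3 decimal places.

4.733

g(3.2) = -14.26000, g(6.1) = 12.71000
t₂ = 6.10000 − 12.71000·(6.10000 − 3.20000) / (12.71000 − (-14.26000)) = 6.10000 − (36.85900)/(26.97000) = 4.73333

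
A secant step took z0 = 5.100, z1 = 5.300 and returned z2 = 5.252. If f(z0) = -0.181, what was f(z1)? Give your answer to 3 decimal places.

0.057

The secant line through (5.100, -0.181) and (5.300, f(z1)) crosses zero at z2 = 5.252.
So (5.100, -0.181), (5.300, f(z1)), (5.252, 0) are collinear:
f(z1) = -0.181 · (5.300 − 5.252) / (5.100 − 5.252) = -0.181 · (0.04800)/(-0.15200) = 0.05716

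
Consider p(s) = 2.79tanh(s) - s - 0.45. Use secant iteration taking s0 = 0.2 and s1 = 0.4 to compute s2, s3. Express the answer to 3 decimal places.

p(0.2) = -0.09932, p(0.4) = 0.21006
s2 = 0.40000 − 0.21006·(0.40000 − 0.20000) / (0.21006 − (-0.09932)) = 0.40000 − (0.04201)/(0.30938) = 0.26421
p(0.26421) = 0.00625
s3 = 0.26421 − 0.00625·(0.26421 − 0.40000) / (0.00625 − 0.21006) = 0.26421 − (-0.00085)/(-0.20381) = 0.26005

0.264, 0.260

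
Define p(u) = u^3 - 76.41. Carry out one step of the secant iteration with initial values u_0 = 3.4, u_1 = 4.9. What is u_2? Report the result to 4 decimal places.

4.1104

p(3.4) = -37.106000, p(4.9) = 41.239000
u_2 = 4.900000 − 41.239000·(4.900000 − 3.400000) / (41.239000 − (-37.106000)) = 4.900000 − (61.858500)/(78.345000) = 4.110435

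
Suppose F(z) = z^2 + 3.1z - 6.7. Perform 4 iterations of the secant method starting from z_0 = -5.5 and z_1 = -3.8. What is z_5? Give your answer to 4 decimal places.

-4.5670

F(-5.5) = 6.500000, F(-3.8) = -4.040000
z_2 = -3.800000 − (-4.040000)·(-3.800000 − (-5.500000)) / (-4.040000 − 6.500000) = -3.800000 − (-6.868000)/(-10.540000) = -4.451613
F(-4.451613) = -0.683143
z_3 = -4.451613 − (-0.683143)·(-4.451613 − (-3.800000)) / (-0.683143 − (-4.040000)) = -4.451613 − (0.445145)/(3.356857) = -4.584220
F(-4.584220) = 0.103994
z_4 = -4.584220 − 0.103994·(-4.584220 − (-4.451613)) / (0.103994 − (-0.683143)) = -4.584220 − (-0.013790)/(0.787136) = -4.566701
F(-4.566701) = -0.002016
z_5 = -4.566701 − (-0.002016)·(-4.566701 − (-4.584220)) / (-0.002016 − 0.103994) = -4.566701 − (-0.000035)/(-0.106010) = -4.567034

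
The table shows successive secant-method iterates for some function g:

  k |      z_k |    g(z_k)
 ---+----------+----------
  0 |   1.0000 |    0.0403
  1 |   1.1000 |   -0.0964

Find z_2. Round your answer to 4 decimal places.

z_2 = 1.1000 − (-0.0964)·(1.1000 − 1.0000) / (-0.0964 − 0.0403)
   = 1.1000 − (-0.009640)/(-0.136700) = 1.029481

1.0295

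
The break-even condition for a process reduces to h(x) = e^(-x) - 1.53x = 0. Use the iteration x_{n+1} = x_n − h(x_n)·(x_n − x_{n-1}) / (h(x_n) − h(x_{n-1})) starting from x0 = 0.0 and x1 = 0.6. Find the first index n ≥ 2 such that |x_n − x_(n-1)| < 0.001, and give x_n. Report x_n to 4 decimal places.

n = 4, x_n = 0.4266

h(0.0) = 1.000000, h(0.6) = -0.369188
x2 = 0.600000 − (-0.369188)·(0.600000)/(-1.369188) = 0.438216;  |Δ| = 0.161784
h(0.438216) = -0.025284
x3 = 0.438216 − (-0.025284)·(-0.161784)/(0.343905) = 0.426322;  |Δ| = 0.011894
h(0.426322) = 0.000634
x4 = 0.426322 − 0.000634·(-0.011894)/(0.025918) = 0.426613;  |Δ| = 0.000291
|x4 − x3| = 0.000291 < 0.001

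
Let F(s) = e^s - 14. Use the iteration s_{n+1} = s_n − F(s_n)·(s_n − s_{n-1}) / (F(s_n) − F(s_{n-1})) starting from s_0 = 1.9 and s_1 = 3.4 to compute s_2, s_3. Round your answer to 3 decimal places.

2.371, 2.547

F(1.9) = -7.31411, F(3.4) = 15.96410
s_2 = 3.40000 − 15.96410·(3.40000 − 1.90000) / (15.96410 − (-7.31411)) = 3.40000 − (23.94615)/(23.27821) = 2.37131
F(2.37131) = -3.28863
s_3 = 2.37131 − (-3.28863)·(2.37131 − 3.40000) / (-3.28863 − 15.96410) = 2.37131 − (3.38299)/(-19.25273) = 2.54702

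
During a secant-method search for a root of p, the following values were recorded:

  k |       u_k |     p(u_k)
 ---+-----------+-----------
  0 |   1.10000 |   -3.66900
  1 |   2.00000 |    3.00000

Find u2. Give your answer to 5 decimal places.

1.59514

u2 = 2.00000 − 3.00000·(2.00000 − 1.10000) / (3.00000 − (-3.66900))
   = 2.00000 − (2.7000000)/(6.6690000) = 1.5951417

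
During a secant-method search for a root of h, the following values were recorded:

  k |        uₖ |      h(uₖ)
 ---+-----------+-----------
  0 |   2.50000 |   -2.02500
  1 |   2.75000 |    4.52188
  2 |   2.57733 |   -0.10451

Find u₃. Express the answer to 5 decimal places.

u₃ = 2.57733 − (-0.10451)·(2.57733 − 2.75000) / (-0.10451 − 4.52188)
   = 2.57733 − (0.0180457)/(-4.6263900) = 2.5812306

2.58123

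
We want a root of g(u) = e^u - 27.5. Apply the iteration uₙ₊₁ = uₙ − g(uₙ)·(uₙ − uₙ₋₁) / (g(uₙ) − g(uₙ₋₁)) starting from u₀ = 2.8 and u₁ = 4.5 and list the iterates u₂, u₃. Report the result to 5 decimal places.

g(2.8) = -11.0553532, g(4.5) = 62.5171313
u₂ = 4.5000000 − 62.5171313·(4.5000000 − 2.8000000) / (62.5171313 − (-11.0553532)) = 4.5000000 − (106.2791232)/(73.5724845) = 3.0554501
g(3.0554501) = -6.2692601
u₃ = 3.0554501 − (-6.2692601)·(3.0554501 − 4.5000000) / (-6.2692601 − 62.5171313) = 3.0554501 − (9.0562589)/(-68.7863914) = 3.1871078

3.05545, 3.18711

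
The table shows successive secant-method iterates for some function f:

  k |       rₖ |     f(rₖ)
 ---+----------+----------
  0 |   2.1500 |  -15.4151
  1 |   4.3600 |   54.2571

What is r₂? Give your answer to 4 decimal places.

2.6390

r₂ = 4.3600 − 54.2571·(4.3600 − 2.1500) / (54.2571 − (-15.4151))
   = 4.3600 − (119.908191)/(69.672200) = 2.638966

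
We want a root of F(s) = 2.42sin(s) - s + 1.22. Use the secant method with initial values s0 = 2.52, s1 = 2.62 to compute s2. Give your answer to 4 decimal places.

F(2.52) = 0.109240, F(2.62) = -0.194207
s2 = 2.620000 − (-0.194207)·(2.620000 − 2.520000) / (-0.194207 − 0.109240) = 2.620000 − (-0.019421)/(-0.303447) = 2.556000

2.5560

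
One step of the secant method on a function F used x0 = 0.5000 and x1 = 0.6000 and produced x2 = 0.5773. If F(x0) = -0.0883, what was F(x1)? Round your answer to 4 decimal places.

0.0259

The secant line through (0.5000, -0.0883) and (0.6000, F(x1)) crosses zero at x2 = 0.5773.
So (0.5000, -0.0883), (0.6000, F(x1)), (0.5773, 0) are collinear:
F(x1) = -0.0883 · (0.6000 − 0.5773) / (0.5000 − 0.5773) = -0.0883 · (0.022700)/(-0.077300) = 0.025930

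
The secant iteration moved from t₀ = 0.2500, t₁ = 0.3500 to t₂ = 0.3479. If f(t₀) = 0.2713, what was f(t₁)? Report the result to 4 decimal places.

The secant line through (0.2500, 0.2713) and (0.3500, f(t₁)) crosses zero at t₂ = 0.3479.
So (0.2500, 0.2713), (0.3500, f(t₁)), (0.3479, 0) are collinear:
f(t₁) = 0.2713 · (0.3500 − 0.3479) / (0.2500 − 0.3479) = 0.2713 · (0.002100)/(-0.097900) = -0.005820

-0.0058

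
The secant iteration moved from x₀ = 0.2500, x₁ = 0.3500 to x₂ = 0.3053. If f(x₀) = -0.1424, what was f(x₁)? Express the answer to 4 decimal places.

0.1151

The secant line through (0.2500, -0.1424) and (0.3500, f(x₁)) crosses zero at x₂ = 0.3053.
So (0.2500, -0.1424), (0.3500, f(x₁)), (0.3053, 0) are collinear:
f(x₁) = -0.1424 · (0.3500 − 0.3053) / (0.2500 − 0.3053) = -0.1424 · (0.044700)/(-0.055300) = 0.115105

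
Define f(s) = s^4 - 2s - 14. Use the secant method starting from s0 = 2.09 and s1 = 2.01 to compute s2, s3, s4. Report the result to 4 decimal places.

2.0623, 2.0634, 2.0634

f(2.09) = 0.900298, f(2.01) = -1.697592
s2 = 2.010000 − (-1.697592)·(2.010000 − 2.090000) / (-1.697592 − 0.900298) = 2.010000 − (0.135807)/(-2.597890) = 2.062276
f(2.062276) = -0.036693
s3 = 2.062276 − (-0.036693)·(2.062276 − 2.010000) / (-0.036693 − (-1.697592)) = 2.062276 − (-0.001918)/(1.660899) = 2.063431
f(2.063431) = 0.001549
s4 = 2.063431 − 0.001549·(2.063431 − 2.062276) / (0.001549 − (-0.036693)) = 2.063431 − (0.000002)/(0.038241) = 2.063384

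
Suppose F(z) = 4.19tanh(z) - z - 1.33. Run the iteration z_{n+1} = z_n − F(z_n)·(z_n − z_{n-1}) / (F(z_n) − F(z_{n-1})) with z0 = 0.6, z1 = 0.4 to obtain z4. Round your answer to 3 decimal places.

0.455

F(0.6) = 0.32024, F(0.4) = -0.13801
z2 = 0.40000 − (-0.13801)·(0.40000 − 0.60000) / (-0.13801 − 0.32024) = 0.40000 − (0.02760)/(-0.45825) = 0.46023
F(0.46023) = 0.01262
z3 = 0.46023 − 0.01262·(0.46023 − 0.40000) / (0.01262 − (-0.13801)) = 0.46023 − (0.00076)/(0.15063) = 0.45519
F(0.45519) = 0.00040
z4 = 0.45519 − 0.00040·(0.45519 − 0.46023) / (0.00040 − 0.01262) = 0.45519 − (0.00000)/(-0.01222) = 0.45502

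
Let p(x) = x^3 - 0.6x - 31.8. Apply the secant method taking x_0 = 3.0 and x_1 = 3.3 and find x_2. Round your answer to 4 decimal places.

p(3.0) = -6.600000, p(3.3) = 2.157000
x_2 = 3.300000 − 2.157000·(3.300000 − 3.000000) / (2.157000 − (-6.600000)) = 3.300000 − (0.647100)/(8.757000) = 3.226105

3.2261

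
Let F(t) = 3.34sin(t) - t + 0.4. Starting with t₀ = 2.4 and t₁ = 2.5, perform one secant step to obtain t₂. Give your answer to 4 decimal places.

F(2.4) = 0.256047, F(2.5) = -0.101103
t₂ = 2.500000 − (-0.101103)·(2.500000 − 2.400000) / (-0.101103 − 0.256047) = 2.500000 − (-0.010110)/(-0.357150) = 2.471692

2.4717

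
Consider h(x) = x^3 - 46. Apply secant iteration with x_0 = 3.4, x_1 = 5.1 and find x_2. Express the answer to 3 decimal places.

3.522

h(3.4) = -6.69600, h(5.1) = 86.65100
x_2 = 5.10000 − 86.65100·(5.10000 − 3.40000) / (86.65100 − (-6.69600)) = 5.10000 − (147.30670)/(93.34700) = 3.52195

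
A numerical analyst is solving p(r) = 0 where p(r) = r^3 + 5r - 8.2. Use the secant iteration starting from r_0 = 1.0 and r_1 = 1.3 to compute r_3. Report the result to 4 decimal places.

1.2496

p(1.0) = -2.200000, p(1.3) = 0.497000
r_2 = 1.300000 − 0.497000·(1.300000 − 1.000000) / (0.497000 − (-2.200000)) = 1.300000 − (0.149100)/(2.697000) = 1.244716
p(1.244716) = -0.047956
r_3 = 1.244716 − (-0.047956)·(1.244716 − 1.300000) / (-0.047956 − 0.497000) = 1.244716 − (0.002651)/(-0.544956) = 1.249581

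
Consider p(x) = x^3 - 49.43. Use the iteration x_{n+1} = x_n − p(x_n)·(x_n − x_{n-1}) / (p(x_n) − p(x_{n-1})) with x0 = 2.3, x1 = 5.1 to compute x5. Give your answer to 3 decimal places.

p(2.3) = -37.26300, p(5.1) = 83.22100
x2 = 5.10000 − 83.22100·(5.10000 − 2.30000) / (83.22100 − (-37.26300)) = 5.10000 − (233.01880)/(120.48400) = 3.16598
p(3.16598) = -17.69611
x3 = 3.16598 − (-17.69611)·(3.16598 − 5.10000) / (-17.69611 − 83.22100) = 3.16598 − (34.22467)/(-100.91711) = 3.50511
p(3.50511) = -6.36680
x4 = 3.50511 − (-6.36680)·(3.50511 − 3.16598) / (-6.36680 − (-17.69611)) = 3.50511 − (-2.15921)/(11.32931) = 3.69570
p(3.69570) = 1.04661
x5 = 3.69570 − 1.04661·(3.69570 − 3.50511) / (1.04661 − (-6.36680)) = 3.69570 − (0.19947)/(7.41341) = 3.66879

3.669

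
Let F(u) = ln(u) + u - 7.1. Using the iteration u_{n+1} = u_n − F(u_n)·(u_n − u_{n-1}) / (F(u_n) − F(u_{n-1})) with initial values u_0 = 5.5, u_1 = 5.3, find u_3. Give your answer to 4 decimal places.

5.4115

F(5.5) = 0.104748, F(5.3) = -0.132293
u_2 = 5.300000 − (-0.132293)·(5.300000 − 5.500000) / (-0.132293 − 0.104748) = 5.300000 − (0.026459)/(-0.237041) = 5.411620
F(5.411620) = 0.000169
u_3 = 5.411620 − 0.000169·(5.411620 − 5.300000) / (0.000169 − (-0.132293)) = 5.411620 − (0.000019)/(0.132462) = 5.411478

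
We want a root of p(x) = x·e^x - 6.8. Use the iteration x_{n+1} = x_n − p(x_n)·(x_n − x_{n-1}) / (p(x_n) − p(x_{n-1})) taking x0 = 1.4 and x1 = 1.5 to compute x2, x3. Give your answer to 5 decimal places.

1.50741, 1.50688

p(1.4) = -1.1227200, p(1.5) = -0.0774664
x2 = 1.5000000 − (-0.0774664)·(1.5000000 − 1.4000000) / (-0.0774664 − (-1.1227200)) = 1.5000000 − (-0.0077466)/(1.0452537) = 1.5074113
p(1.5074113) = 0.0060031
x3 = 1.5074113 − 0.0060031·(1.5074113 − 1.5000000) / (0.0060031 − (-0.0774664)) = 1.5074113 − (0.0000445)/(0.0834695) = 1.5068782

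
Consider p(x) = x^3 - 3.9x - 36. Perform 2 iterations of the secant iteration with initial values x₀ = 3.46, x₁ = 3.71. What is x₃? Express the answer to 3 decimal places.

p(3.46) = -8.07226, p(3.71) = 0.59581
x₂ = 3.71000 − 0.59581·(3.71000 − 3.46000) / (0.59581 − (-8.07226)) = 3.71000 − (0.14895)/(8.66808) = 3.69282
p(3.69282) = -0.04346
x₃ = 3.69282 − (-0.04346)·(3.69282 − 3.71000) / (-0.04346 − 0.59581) = 3.69282 − (0.00075)/(-0.63927) = 3.69398

3.694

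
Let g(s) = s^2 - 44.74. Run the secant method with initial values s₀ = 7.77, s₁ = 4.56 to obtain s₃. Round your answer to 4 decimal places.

g(7.77) = 15.632900, g(4.56) = -23.946400
s₂ = 4.560000 − (-23.946400)·(4.560000 − 7.770000) / (-23.946400 − 15.632900) = 4.560000 − (76.867944)/(-39.579300) = 6.502125
g(6.502125) = -2.462372
s₃ = 6.502125 − (-2.462372)·(6.502125 − 4.560000) / (-2.462372 − (-23.946400)) = 6.502125 − (-4.782234)/(21.484028) = 6.724720

6.7247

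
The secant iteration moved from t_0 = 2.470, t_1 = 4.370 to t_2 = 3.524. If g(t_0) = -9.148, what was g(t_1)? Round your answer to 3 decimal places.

7.343

The secant line through (2.470, -9.148) and (4.370, g(t_1)) crosses zero at t_2 = 3.524.
So (2.470, -9.148), (4.370, g(t_1)), (3.524, 0) are collinear:
g(t_1) = -9.148 · (4.370 − 3.524) / (2.470 − 3.524) = -9.148 · (0.84600)/(-1.05400) = 7.34270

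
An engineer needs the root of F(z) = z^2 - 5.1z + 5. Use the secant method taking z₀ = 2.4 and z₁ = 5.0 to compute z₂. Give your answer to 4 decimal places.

F(2.4) = -1.480000, F(5.0) = 4.500000
z₂ = 5.000000 − 4.500000·(5.000000 − 2.400000) / (4.500000 − (-1.480000)) = 5.000000 − (11.700000)/(5.980000) = 3.043478

3.0435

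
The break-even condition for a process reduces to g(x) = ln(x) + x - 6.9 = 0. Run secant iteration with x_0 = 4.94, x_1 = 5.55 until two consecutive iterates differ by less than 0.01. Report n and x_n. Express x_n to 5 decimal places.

g(4.94) = -0.3626347, g(5.55) = 0.3637979
x_2 = 5.5500000 − 0.3637979·(0.6100000)/(0.7264326) = 5.2445116;  |Δ| = 0.3054884
g(5.2445116) = 0.0016937
x_3 = 5.2445116 − 0.0016937·(-0.3054884)/(-0.3621042) = 5.2430827;  |Δ| = 0.0014289
|x_3 − x_2| = 0.0014289 < 0.01

n = 3, x_n = 5.24308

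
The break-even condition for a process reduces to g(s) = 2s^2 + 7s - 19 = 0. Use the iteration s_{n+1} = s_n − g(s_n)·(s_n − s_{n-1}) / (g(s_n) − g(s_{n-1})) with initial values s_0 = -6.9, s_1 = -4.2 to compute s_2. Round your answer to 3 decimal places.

g(-6.9) = 27.92000, g(-4.2) = -13.12000
s_2 = -4.20000 − (-13.12000)·(-4.20000 − (-6.90000)) / (-13.12000 − 27.92000) = -4.20000 − (-35.42400)/(-41.04000) = -5.06316

-5.063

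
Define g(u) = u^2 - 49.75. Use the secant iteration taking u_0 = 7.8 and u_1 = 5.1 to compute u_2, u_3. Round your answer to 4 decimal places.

g(7.8) = 11.090000, g(5.1) = -23.740000
u_2 = 5.100000 − (-23.740000)·(5.100000 − 7.800000) / (-23.740000 − 11.090000) = 5.100000 − (64.098000)/(-34.830000) = 6.940310
g(6.940310) = -1.582096
u_3 = 6.940310 − (-1.582096)·(6.940310 − 5.100000) / (-1.582096 − (-23.740000)) = 6.940310 − (-2.911547)/(22.157904) = 7.071710

6.9403, 7.0717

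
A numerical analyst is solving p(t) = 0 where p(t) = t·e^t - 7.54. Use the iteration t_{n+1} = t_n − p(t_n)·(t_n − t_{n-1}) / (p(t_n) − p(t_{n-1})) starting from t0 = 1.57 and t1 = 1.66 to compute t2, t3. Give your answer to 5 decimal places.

p(1.57) = 0.0064377, p(1.66) = 1.1904560
t2 = 1.6600000 − 1.1904560·(1.6600000 − 1.5700000) / (1.1904560 − 0.0064377) = 1.6600000 − (0.1071410)/(1.1840183) = 1.5695107
p(1.5695107) = 0.0003948
t3 = 1.5695107 − 0.0003948·(1.5695107 − 1.6600000) / (0.0003948 − 1.1904560) = 1.5695107 − (-0.0000357)/(-1.1900612) = 1.5694806

1.56951, 1.56948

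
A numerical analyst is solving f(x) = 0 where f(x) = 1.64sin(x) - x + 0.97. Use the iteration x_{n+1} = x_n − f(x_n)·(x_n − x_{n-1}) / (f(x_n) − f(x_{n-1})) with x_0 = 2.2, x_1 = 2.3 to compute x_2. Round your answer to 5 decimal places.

f(2.2) = 0.0959341, f(2.3) = -0.1070435
x_2 = 2.3000000 − (-0.1070435)·(2.3000000 − 2.2000000) / (-0.1070435 − 0.0959341) = 2.3000000 − (-0.0107043)/(-0.2029776) = 2.2472634

2.24726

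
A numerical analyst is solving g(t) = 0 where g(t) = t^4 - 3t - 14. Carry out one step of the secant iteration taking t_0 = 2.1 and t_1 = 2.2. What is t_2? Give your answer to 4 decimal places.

2.1232

g(2.1) = -0.851900, g(2.2) = 2.825600
t_2 = 2.200000 − 2.825600·(2.200000 − 2.100000) / (2.825600 − (-0.851900)) = 2.200000 − (0.282560)/(3.677500) = 2.123165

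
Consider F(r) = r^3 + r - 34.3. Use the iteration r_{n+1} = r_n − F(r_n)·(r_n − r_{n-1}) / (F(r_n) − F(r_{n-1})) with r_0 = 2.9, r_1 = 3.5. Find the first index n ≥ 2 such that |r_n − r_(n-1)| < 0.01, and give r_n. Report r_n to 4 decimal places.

F(2.9) = -7.011000, F(3.5) = 12.075000
r_2 = 3.500000 − 12.075000·(0.600000)/(19.086000) = 3.120402;  |Δ| = 0.379598
F(3.120402) = -0.796517
r_3 = 3.120402 − (-0.796517)·(-0.379598)/(-12.871517) = 3.143893;  |Δ| = 0.023490
F(3.143893) = -0.081679
r_4 = 3.143893 − (-0.081679)·(0.023490)/(0.714838) = 3.146577;  |Δ| = 0.002684
|r_4 − r_3| = 0.002684 < 0.01

n = 4, r_n = 3.1466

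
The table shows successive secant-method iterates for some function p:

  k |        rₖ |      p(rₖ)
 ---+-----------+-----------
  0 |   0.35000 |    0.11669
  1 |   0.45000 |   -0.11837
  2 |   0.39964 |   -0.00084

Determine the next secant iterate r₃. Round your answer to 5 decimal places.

0.39928

r₃ = 0.39964 − (-0.00084)·(0.39964 − 0.45000) / (-0.00084 − (-0.11837))
   = 0.39964 − (0.0000423)/(0.1175300) = 0.3992801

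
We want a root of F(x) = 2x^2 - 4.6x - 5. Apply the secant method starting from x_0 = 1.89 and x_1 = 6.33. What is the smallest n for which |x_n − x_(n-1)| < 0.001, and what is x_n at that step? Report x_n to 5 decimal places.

F(1.89) = -6.5498000, F(6.33) = 46.0198000
x_2 = 6.3300000 − 46.0198000·(4.4400000)/(52.5696000) = 2.4431926;  |Δ| = 3.8868074
F(2.4431926) = -4.3003060
x_3 = 2.4431926 − (-4.3003060)·(-3.8868074)/(-50.3201060) = 2.7753552;  |Δ| = 0.3321627
F(2.7753552) = -2.3614406
x_4 = 2.7753552 − (-2.3614406)·(0.3321627)/(1.9388653) = 3.1799127;  |Δ| = 0.4045575
F(3.1799127) = 0.5960913
x_5 = 3.1799127 − 0.5960913·(0.4045575)/(2.9575319) = 3.0983741;  |Δ| = 0.0815387
F(3.0983741) = -0.0526770
x_6 = 3.0983741 − (-0.0526770)·(-0.0815387)/(-0.6487683) = 3.1049946;  |Δ| = 0.0066206
F(3.1049946) = -0.0009920
x_7 = 3.1049946 − (-0.0009920)·(0.0066206)/(0.0516850) = 3.1051217;  |Δ| = 0.0001271
|x_7 − x_6| = 0.0001271 < 0.001

n = 7, x_n = 3.10512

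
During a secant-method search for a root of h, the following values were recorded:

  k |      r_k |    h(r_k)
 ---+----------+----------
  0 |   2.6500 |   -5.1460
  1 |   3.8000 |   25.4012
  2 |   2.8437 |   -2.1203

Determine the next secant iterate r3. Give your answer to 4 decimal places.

2.9174

r3 = 2.8437 − (-2.1203)·(2.8437 − 3.8000) / (-2.1203 − 25.4012)
   = 2.8437 − (2.027643)/(-27.521500) = 2.917375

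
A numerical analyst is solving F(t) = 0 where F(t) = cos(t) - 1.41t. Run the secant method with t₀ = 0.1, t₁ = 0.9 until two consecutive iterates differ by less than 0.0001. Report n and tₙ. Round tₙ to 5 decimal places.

n = 5, tₙ = 0.58951

F(0.1) = 0.8540042, F(0.9) = -0.6473900
t₂ = 0.9000000 − (-0.6473900)·(0.8000000)/(-1.5013942) = 0.5550459;  |Δ| = 0.3449541
F(0.5550459) = 0.0672615
t₃ = 0.5550459 − 0.0672615·(-0.3449541)/(0.7146515) = 0.5875123;  |Δ| = 0.0324663
F(0.5875123) = 0.0039299
t₄ = 0.5875123 − 0.0039299·(0.0324663)/(-0.0633316) = 0.5895269;  |Δ| = 0.0020146
F(0.5895269) = -0.0000291
t₅ = 0.5895269 − (-0.0000291)·(0.0020146)/(-0.0039590) = 0.5895121;  |Δ| = 0.0000148
|t₅ − t₄| = 0.0000148 < 0.0001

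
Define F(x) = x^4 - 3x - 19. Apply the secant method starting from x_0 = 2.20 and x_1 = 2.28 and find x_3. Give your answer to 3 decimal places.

2.253

F(2.20) = -2.17440, F(2.28) = 1.18336
x_2 = 2.28000 − 1.18336·(2.28000 − 2.20000) / (1.18336 − (-2.17440)) = 2.28000 − (0.09467)/(3.35776) = 2.25181
F(2.25181) = -0.04413
x_3 = 2.25181 − (-0.04413)·(2.25181 − 2.28000) / (-0.04413 − 1.18336) = 2.25181 − (0.00124)/(-1.22749) = 2.25282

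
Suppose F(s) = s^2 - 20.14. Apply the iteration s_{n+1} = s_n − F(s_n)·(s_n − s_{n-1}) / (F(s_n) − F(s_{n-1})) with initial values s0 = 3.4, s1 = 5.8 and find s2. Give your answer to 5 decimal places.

4.33261

F(3.4) = -8.5800000, F(5.8) = 13.5000000
s2 = 5.8000000 − 13.5000000·(5.8000000 − 3.4000000) / (13.5000000 − (-8.5800000)) = 5.8000000 − (32.4000000)/(22.0800000) = 4.3326087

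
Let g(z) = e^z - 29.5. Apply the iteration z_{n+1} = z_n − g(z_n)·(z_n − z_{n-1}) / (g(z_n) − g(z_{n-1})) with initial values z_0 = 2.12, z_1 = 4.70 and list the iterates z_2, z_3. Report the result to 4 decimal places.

2.6575, 2.9828

g(2.12) = -21.168863, g(4.70) = 80.447172
z_2 = 4.700000 − 80.447172·(4.700000 − 2.120000) / (80.447172 − (-21.168863)) = 4.700000 − (207.553705)/(101.616035) = 2.657471
g(2.657471) = -15.239821
z_3 = 2.657471 − (-15.239821)·(2.657471 − 4.700000) / (-15.239821 − 80.447172) = 2.657471 − (31.127778)/(-95.686994) = 2.982779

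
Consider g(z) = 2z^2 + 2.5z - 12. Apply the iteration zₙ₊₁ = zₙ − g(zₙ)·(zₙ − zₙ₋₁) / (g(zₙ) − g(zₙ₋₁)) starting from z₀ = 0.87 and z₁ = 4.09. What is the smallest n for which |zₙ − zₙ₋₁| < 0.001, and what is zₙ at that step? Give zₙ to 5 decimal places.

g(0.87) = -8.3112000, g(4.09) = 31.6812000
z₂ = 4.0900000 − 31.6812000·(3.2200000)/(39.9924000) = 1.5391787;  |Δ| = 2.5508213
g(1.5391787) = -3.4139107
z₃ = 1.5391787 − (-3.4139107)·(-2.5508213)/(-35.0951107) = 1.7873123;  |Δ| = 0.2481336
g(1.7873123) = -1.1427483
z₄ = 1.7873123 − (-1.1427483)·(0.2481336)/(2.2711624) = 1.9121622;  |Δ| = 0.1248498
g(1.9121622) = 0.0931338
z₅ = 1.9121622 − 0.0931338·(0.1248498)/(1.2358822) = 1.9027537;  |Δ| = 0.0094085
g(1.9027537) = -0.0021723
z₆ = 1.9027537 − (-0.0021723)·(-0.0094085)/(-0.0953061) = 1.9029682;  |Δ| = 0.0002144
|z₆ − z₅| = 0.0002144 < 0.001

n = 6, zₙ = 1.90297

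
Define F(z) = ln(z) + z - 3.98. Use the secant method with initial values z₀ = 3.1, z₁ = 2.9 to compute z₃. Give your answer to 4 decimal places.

2.9114

F(3.1) = 0.251402, F(2.9) = -0.015289
z₂ = 2.900000 − (-0.015289)·(2.900000 − 3.100000) / (-0.015289 − 0.251402) = 2.900000 − (0.003058)/(-0.266691) = 2.911466
F(2.911466) = 0.000123
z₃ = 2.911466 − 0.000123·(2.911466 − 2.900000) / (0.000123 − (-0.015289)) = 2.911466 − (0.000001)/(0.015412) = 2.911375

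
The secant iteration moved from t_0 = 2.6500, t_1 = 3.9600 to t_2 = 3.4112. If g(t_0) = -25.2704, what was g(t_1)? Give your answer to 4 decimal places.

18.2191

The secant line through (2.6500, -25.2704) and (3.9600, g(t_1)) crosses zero at t_2 = 3.4112.
So (2.6500, -25.2704), (3.9600, g(t_1)), (3.4112, 0) are collinear:
g(t_1) = -25.2704 · (3.9600 − 3.4112) / (2.6500 − 3.4112) = -25.2704 · (0.548800)/(-0.761200) = 18.219122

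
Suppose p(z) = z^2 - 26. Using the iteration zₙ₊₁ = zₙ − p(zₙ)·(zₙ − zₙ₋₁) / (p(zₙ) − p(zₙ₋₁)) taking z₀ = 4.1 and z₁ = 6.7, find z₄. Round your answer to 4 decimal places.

p(4.1) = -9.190000, p(6.7) = 18.890000
z₂ = 6.700000 − 18.890000·(6.700000 − 4.100000) / (18.890000 − (-9.190000)) = 6.700000 − (49.114000)/(28.080000) = 4.950926
p(4.950926) = -1.488332
z₃ = 4.950926 − (-1.488332)·(4.950926 − 6.700000) / (-1.488332 − 18.890000) = 4.950926 − (2.603204)/(-20.378332) = 5.078670
p(5.078670) = -0.207115
z₄ = 5.078670 − (-0.207115)·(5.078670 − 4.950926) / (-0.207115 − (-1.488332)) = 5.078670 − (-0.026458)/(1.281218) = 5.099320

5.0993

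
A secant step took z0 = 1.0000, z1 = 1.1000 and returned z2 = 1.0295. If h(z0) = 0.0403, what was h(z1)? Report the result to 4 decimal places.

The secant line through (1.0000, 0.0403) and (1.1000, h(z1)) crosses zero at z2 = 1.0295.
So (1.0000, 0.0403), (1.1000, h(z1)), (1.0295, 0) are collinear:
h(z1) = 0.0403 · (1.1000 − 1.0295) / (1.0000 − 1.0295) = 0.0403 · (0.070500)/(-0.029500) = -0.096310

-0.0963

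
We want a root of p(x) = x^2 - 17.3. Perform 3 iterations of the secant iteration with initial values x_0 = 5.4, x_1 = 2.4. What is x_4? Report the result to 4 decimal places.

4.1566

p(5.4) = 11.860000, p(2.4) = -11.540000
x_2 = 2.400000 − (-11.540000)·(2.400000 − 5.400000) / (-11.540000 − 11.860000) = 2.400000 − (34.620000)/(-23.400000) = 3.879487
p(3.879487) = -2.249579
x_3 = 3.879487 − (-2.249579)·(3.879487 − 2.400000) / (-2.249579 − (-11.540000)) = 3.879487 − (-3.328224)/(9.290421) = 4.237730
p(4.237730) = 0.658353
x_4 = 4.237730 − 0.658353·(4.237730 − 3.879487) / (0.658353 − (-2.249579)) = 4.237730 − (0.235850)/(2.907932) = 4.156624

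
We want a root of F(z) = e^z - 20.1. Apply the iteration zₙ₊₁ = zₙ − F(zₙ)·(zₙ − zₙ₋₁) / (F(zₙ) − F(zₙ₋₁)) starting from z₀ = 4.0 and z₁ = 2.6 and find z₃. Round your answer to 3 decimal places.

3.039

F(4.0) = 34.49815, F(2.6) = -6.63626
z₂ = 2.60000 − (-6.63626)·(2.60000 − 4.00000) / (-6.63626 − 34.49815) = 2.60000 − (9.29077)/(-41.13441) = 2.82586
F(2.82586) = -3.22449
z₃ = 2.82586 − (-3.22449)·(2.82586 − 2.60000) / (-3.22449 − (-6.63626)) = 2.82586 − (-0.72829)/(3.41177) = 3.03933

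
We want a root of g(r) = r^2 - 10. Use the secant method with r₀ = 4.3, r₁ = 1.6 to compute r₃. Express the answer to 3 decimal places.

3.268

g(4.3) = 8.49000, g(1.6) = -7.44000
r₂ = 1.60000 − (-7.44000)·(1.60000 − 4.30000) / (-7.44000 − 8.49000) = 1.60000 − (20.08800)/(-15.93000) = 2.86102
g(2.86102) = -1.81458
r₃ = 2.86102 − (-1.81458)·(2.86102 − 1.60000) / (-1.81458 − (-7.44000)) = 2.86102 − (-2.28822)/(5.62542) = 3.26778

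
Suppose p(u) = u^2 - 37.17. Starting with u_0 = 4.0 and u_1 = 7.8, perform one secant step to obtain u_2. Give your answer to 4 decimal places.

5.7941

p(4.0) = -21.170000, p(7.8) = 23.670000
u_2 = 7.800000 − 23.670000·(7.800000 − 4.000000) / (23.670000 − (-21.170000)) = 7.800000 − (89.946000)/(44.840000) = 5.794068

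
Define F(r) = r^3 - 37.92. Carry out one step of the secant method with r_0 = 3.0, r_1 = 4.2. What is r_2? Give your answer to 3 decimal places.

F(3.0) = -10.92000, F(4.2) = 36.16800
r_2 = 4.20000 − 36.16800·(4.20000 − 3.00000) / (36.16800 − (-10.92000)) = 4.20000 − (43.40160)/(47.08800) = 3.27829

3.278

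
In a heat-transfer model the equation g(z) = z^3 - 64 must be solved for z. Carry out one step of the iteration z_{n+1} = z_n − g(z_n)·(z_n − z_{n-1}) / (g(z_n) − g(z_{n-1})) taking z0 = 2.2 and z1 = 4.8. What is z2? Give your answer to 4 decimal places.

g(2.2) = -53.352000, g(4.8) = 46.592000
z2 = 4.800000 − 46.592000·(4.800000 − 2.200000) / (46.592000 − (-53.352000)) = 4.800000 − (121.139200)/(99.944000) = 3.587929

3.5879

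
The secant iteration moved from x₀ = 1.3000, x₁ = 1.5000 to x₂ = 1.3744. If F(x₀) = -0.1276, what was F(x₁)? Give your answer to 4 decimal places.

0.2154

The secant line through (1.3000, -0.1276) and (1.5000, F(x₁)) crosses zero at x₂ = 1.3744.
So (1.3000, -0.1276), (1.5000, F(x₁)), (1.3744, 0) are collinear:
F(x₁) = -0.1276 · (1.5000 − 1.3744) / (1.3000 − 1.3744) = -0.1276 · (0.125600)/(-0.074400) = 0.215411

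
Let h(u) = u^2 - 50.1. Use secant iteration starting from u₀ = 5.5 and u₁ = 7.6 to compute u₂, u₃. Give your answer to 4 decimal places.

7.0153, 7.0759

h(5.5) = -19.850000, h(7.6) = 7.660000
u₂ = 7.600000 − 7.660000·(7.600000 − 5.500000) / (7.660000 − (-19.850000)) = 7.600000 − (16.086000)/(27.510000) = 7.015267
h(7.015267) = -0.886026
u₃ = 7.015267 − (-0.886026)·(7.015267 − 7.600000) / (-0.886026 − 7.660000) = 7.015267 − (0.518089)/(-8.546026) = 7.075891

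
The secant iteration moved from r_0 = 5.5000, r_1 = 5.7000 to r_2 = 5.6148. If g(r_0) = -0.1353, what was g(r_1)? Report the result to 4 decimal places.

0.1004

The secant line through (5.5000, -0.1353) and (5.7000, g(r_1)) crosses zero at r_2 = 5.6148.
So (5.5000, -0.1353), (5.7000, g(r_1)), (5.6148, 0) are collinear:
g(r_1) = -0.1353 · (5.7000 − 5.6148) / (5.5000 − 5.6148) = -0.1353 · (0.085200)/(-0.114800) = 0.100414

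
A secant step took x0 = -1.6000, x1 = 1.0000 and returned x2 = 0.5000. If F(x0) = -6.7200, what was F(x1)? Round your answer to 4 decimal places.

1.6000

The secant line through (-1.6000, -6.7200) and (1.0000, F(x1)) crosses zero at x2 = 0.5000.
So (-1.6000, -6.7200), (1.0000, F(x1)), (0.5000, 0) are collinear:
F(x1) = -6.7200 · (1.0000 − 0.5000) / (-1.6000 − 0.5000) = -6.7200 · (0.500000)/(-2.100000) = 1.600000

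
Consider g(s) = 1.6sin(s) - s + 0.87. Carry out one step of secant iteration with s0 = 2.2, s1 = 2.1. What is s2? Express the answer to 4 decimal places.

g(2.2) = -0.036406, g(2.1) = 0.151135
s2 = 2.100000 − 0.151135·(2.100000 − 2.200000) / (0.151135 − (-0.036406)) = 2.100000 − (-0.015113)/(0.187541) = 2.180588

2.1806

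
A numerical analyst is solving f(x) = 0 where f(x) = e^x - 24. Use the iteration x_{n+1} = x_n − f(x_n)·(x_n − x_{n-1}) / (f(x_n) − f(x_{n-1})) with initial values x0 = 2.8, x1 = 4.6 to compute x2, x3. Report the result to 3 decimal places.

f(2.8) = -7.55535, f(4.6) = 75.48432
x2 = 4.60000 − 75.48432·(4.60000 − 2.80000) / (75.48432 − (-7.55535)) = 4.60000 − (135.87177)/(83.03967) = 2.96377
f(2.96377) = -4.62908
x3 = 2.96377 − (-4.62908)·(2.96377 − 4.60000) / (-4.62908 − 75.48432) = 2.96377 − (7.57423)/(-80.11340) = 3.05832

2.964, 3.058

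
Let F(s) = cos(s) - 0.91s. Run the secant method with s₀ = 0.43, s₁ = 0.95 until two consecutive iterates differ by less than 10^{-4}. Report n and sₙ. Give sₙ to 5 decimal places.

F(0.43) = 0.5176657, F(0.95) = -0.2828169
s₂ = 0.9500000 − (-0.2828169)·(0.5200000)/(-0.8004827) = 0.7662799;  |Δ| = 0.1837201
F(0.7662799) = 0.0231808
s₃ = 0.7662799 − 0.0231808·(-0.1837201)/(0.3059977) = 0.7801975;  |Δ| = 0.0139177
F(0.7801975) = 0.0007949
s₄ = 0.7801975 − 0.0007949·(0.0139177)/(-0.0223859) = 0.7806917;  |Δ| = 0.0004942
F(0.7806917) = -0.0000025
s₅ = 0.7806917 − (-0.0000025)·(0.0004942)/(-0.0007974) = 0.7806901;  |Δ| = 0.0000016
|s₅ − s₄| = 0.0000016 < 10^{-4}

n = 5, sₙ = 0.78069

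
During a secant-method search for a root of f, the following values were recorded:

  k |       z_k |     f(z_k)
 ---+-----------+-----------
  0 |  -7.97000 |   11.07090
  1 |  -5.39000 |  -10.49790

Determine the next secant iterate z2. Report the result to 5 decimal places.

-6.64573

z2 = -5.39000 − (-10.49790)·(-5.39000 − (-7.97000)) / (-10.49790 − 11.07090)
   = -5.39000 − (-27.0845820)/(-21.5688000) = -6.6457297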